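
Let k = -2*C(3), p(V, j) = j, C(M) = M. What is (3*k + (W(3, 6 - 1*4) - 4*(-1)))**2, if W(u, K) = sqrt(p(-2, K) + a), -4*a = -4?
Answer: (14 - sqrt(3))**2 ≈ 150.50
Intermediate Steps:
a = 1 (a = -1/4*(-4) = 1)
W(u, K) = sqrt(1 + K) (W(u, K) = sqrt(K + 1) = sqrt(1 + K))
k = -6 (k = -2*3 = -6)
(3*k + (W(3, 6 - 1*4) - 4*(-1)))**2 = (3*(-6) + (sqrt(1 + (6 - 1*4)) - 4*(-1)))**2 = (-18 + (sqrt(1 + (6 - 4)) + 4))**2 = (-18 + (sqrt(1 + 2) + 4))**2 = (-18 + (sqrt(3) + 4))**2 = (-18 + (4 + sqrt(3)))**2 = (-14 + sqrt(3))**2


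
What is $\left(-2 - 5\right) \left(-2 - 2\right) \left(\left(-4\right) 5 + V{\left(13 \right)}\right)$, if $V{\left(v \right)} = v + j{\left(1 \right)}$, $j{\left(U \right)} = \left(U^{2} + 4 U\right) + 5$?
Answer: $84$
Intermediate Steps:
$j{\left(U \right)} = 5 + U^{2} + 4 U$
$V{\left(v \right)} = 10 + v$ ($V{\left(v \right)} = v + \left(5 + 1^{2} + 4 \cdot 1\right) = v + \left(5 + 1 + 4\right) = v + 10 = 10 + v$)
$\left(-2 - 5\right) \left(-2 - 2\right) \left(\left(-4\right) 5 + V{\left(13 \right)}\right) = \left(-2 - 5\right) \left(-2 - 2\right) \left(\left(-4\right) 5 + \left(10 + 13\right)\right) = \left(-7\right) \left(-4\right) \left(-20 + 23\right) = 28 \cdot 3 = 84$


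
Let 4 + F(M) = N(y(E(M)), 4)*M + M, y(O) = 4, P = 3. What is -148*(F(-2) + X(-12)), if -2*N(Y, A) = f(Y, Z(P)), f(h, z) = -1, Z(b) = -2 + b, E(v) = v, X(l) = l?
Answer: 2812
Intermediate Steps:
N(Y, A) = ½ (N(Y, A) = -½*(-1) = ½)
F(M) = -4 + 3*M/2 (F(M) = -4 + (M/2 + M) = -4 + 3*M/2)
-148*(F(-2) + X(-12)) = -148*((-4 + (3/2)*(-2)) - 12) = -148*((-4 - 3) - 12) = -148*(-7 - 12) = -148*(-19) = 2812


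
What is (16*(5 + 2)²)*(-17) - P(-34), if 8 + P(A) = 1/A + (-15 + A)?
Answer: -451213/34 ≈ -13271.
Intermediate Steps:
P(A) = -23 + A + 1/A (P(A) = -8 + (1/A + (-15 + A)) = -8 + (-15 + A + 1/A) = -23 + A + 1/A)
(16*(5 + 2)²)*(-17) - P(-34) = (16*(5 + 2)²)*(-17) - (-23 - 34 + 1/(-34)) = (16*7²)*(-17) - (-23 - 34 - 1/34) = (16*49)*(-17) - 1*(-1939/34) = 784*(-17) + 1939/34 = -13328 + 1939/34 = -451213/34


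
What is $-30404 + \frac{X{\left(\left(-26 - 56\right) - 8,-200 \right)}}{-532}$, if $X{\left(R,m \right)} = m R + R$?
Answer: $- \frac{8096419}{266} \approx -30438.0$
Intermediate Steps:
$X{\left(R,m \right)} = R + R m$ ($X{\left(R,m \right)} = R m + R = R + R m$)
$-30404 + \frac{X{\left(\left(-26 - 56\right) - 8,-200 \right)}}{-532} = -30404 + \frac{\left(\left(-26 - 56\right) - 8\right) \left(1 - 200\right)}{-532} = -30404 + \left(-82 - 8\right) \left(-199\right) \left(- \frac{1}{532}\right) = -30404 + \left(-90\right) \left(-199\right) \left(- \frac{1}{532}\right) = -30404 + 17910 \left(- \frac{1}{532}\right) = -30404 - \frac{8955}{266} = - \frac{8096419}{266}$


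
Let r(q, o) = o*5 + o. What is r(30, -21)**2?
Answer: 15876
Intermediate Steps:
r(q, o) = 6*o (r(q, o) = 5*o + o = 6*o)
r(30, -21)**2 = (6*(-21))**2 = (-126)**2 = 15876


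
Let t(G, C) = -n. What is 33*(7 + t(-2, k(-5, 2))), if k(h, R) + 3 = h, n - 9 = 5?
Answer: -231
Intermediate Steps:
n = 14 (n = 9 + 5 = 14)
k(h, R) = -3 + h
t(G, C) = -14 (t(G, C) = -1*14 = -14)
33*(7 + t(-2, k(-5, 2))) = 33*(7 - 14) = 33*(-7) = -231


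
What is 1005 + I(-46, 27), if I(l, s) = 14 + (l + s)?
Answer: 1000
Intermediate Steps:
I(l, s) = 14 + l + s
1005 + I(-46, 27) = 1005 + (14 - 46 + 27) = 1005 - 5 = 1000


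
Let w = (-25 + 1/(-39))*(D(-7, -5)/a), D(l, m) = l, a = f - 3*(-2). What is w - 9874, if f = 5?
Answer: -4229114/429 ≈ -9858.1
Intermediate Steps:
a = 11 (a = 5 - 3*(-2) = 5 + 6 = 11)
w = 6832/429 (w = (-25 + 1/(-39))*(-7/11) = (-25 - 1/39)*(-7*1/11) = -976/39*(-7/11) = 6832/429 ≈ 15.925)
w - 9874 = 6832/429 - 9874 = -4229114/429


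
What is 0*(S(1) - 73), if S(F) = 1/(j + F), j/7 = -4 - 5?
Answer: 0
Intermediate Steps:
j = -63 (j = 7*(-4 - 5) = 7*(-9) = -63)
S(F) = 1/(-63 + F)
0*(S(1) - 73) = 0*(1/(-63 + 1) - 73) = 0*(1/(-62) - 73) = 0*(-1/62 - 73) = 0*(-4527/62) = 0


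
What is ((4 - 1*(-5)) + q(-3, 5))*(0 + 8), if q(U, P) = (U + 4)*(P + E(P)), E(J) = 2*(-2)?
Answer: 80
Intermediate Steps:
E(J) = -4
q(U, P) = (-4 + P)*(4 + U) (q(U, P) = (U + 4)*(P - 4) = (4 + U)*(-4 + P) = (-4 + P)*(4 + U))
((4 - 1*(-5)) + q(-3, 5))*(0 + 8) = ((4 - 1*(-5)) + (-16 - 4*(-3) + 4*5 + 5*(-3)))*(0 + 8) = ((4 + 5) + (-16 + 12 + 20 - 15))*8 = (9 + 1)*8 = 10*8 = 80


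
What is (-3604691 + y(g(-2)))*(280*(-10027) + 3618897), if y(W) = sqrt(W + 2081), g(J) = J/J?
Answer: -2924619181867 + 811337*sqrt(2082) ≈ -2.9246e+12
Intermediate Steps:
g(J) = 1
y(W) = sqrt(2081 + W)
(-3604691 + y(g(-2)))*(280*(-10027) + 3618897) = (-3604691 + sqrt(2081 + 1))*(280*(-10027) + 3618897) = (-3604691 + sqrt(2082))*(-2807560 + 3618897) = (-3604691 + sqrt(2082))*811337 = -2924619181867 + 811337*sqrt(2082)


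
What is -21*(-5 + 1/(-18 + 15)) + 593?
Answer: 705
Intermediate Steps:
-21*(-5 + 1/(-18 + 15)) + 593 = -21*(-5 + 1/(-3)) + 593 = -21*(-5 - ⅓) + 593 = -21*(-16/3) + 593 = 112 + 593 = 705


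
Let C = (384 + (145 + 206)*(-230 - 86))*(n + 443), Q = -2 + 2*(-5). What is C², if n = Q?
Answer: 2269502142261264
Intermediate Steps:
Q = -12 (Q = -2 - 10 = -12)
n = -12
C = -47639292 (C = (384 + (145 + 206)*(-230 - 86))*(-12 + 443) = (384 + 351*(-316))*431 = (384 - 110916)*431 = -110532*431 = -47639292)
C² = (-47639292)² = 2269502142261264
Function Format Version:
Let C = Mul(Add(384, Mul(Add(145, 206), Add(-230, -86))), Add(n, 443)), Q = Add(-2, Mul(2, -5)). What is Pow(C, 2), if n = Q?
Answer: 2269502142261264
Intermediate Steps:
Q = -12 (Q = Add(-2, -10) = -12)
n = -12
C = -47639292 (C = Mul(Add(384, Mul(Add(145, 206), Add(-230, -86))), Add(-12, 443)) = Mul(Add(384, Mul(351, -316)), 431) = Mul(Add(384, -110916), 431) = Mul(-110532, 431) = -47639292)
Pow(C, 2) = Pow(-47639292, 2) = 2269502142261264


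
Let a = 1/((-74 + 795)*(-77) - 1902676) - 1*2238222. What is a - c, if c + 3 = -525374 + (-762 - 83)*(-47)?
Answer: -3431850724081/1958193 ≈ -1.7526e+6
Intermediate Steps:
c = -485662 (c = -3 + (-525374 + (-762 - 83)*(-47)) = -3 + (-525374 - 845*(-47)) = -3 + (-525374 + 39715) = -3 - 485659 = -485662)
a = -4382870652847/1958193 (a = 1/(721*(-77) - 1902676) - 2238222 = 1/(-55517 - 1902676) - 2238222 = 1/(-1958193) - 2238222 = -1/1958193 - 2238222 = -4382870652847/1958193 ≈ -2.2382e+6)
a - c = -4382870652847/1958193 - 1*(-485662) = -4382870652847/1958193 + 485662 = -3431850724081/1958193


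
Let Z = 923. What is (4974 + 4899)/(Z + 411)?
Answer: 9873/1334 ≈ 7.4010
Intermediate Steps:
(4974 + 4899)/(Z + 411) = (4974 + 4899)/(923 + 411) = 9873/1334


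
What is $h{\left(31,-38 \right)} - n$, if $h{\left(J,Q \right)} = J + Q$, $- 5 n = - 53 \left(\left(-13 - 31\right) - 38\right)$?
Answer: $\frac{4311}{5} \approx 862.2$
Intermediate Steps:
$n = - \frac{4346}{5}$ ($n = - \frac{\left(-53\right) \left(\left(-13 - 31\right) - 38\right)}{5} = - \frac{\left(-53\right) \left(-44 - 38\right)}{5} = - \frac{\left(-53\right) \left(-82\right)}{5} = \left(- \frac{1}{5}\right) 4346 = - \frac{4346}{5} \approx -869.2$)
$h{\left(31,-38 \right)} - n = \left(31 - 38\right) - - \frac{4346}{5} = -7 + \frac{4346}{5} = \frac{4311}{5}$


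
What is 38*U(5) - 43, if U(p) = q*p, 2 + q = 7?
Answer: 907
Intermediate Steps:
q = 5 (q = -2 + 7 = 5)
U(p) = 5*p
38*U(5) - 43 = 38*(5*5) - 43 = 38*25 - 43 = 950 - 43 = 907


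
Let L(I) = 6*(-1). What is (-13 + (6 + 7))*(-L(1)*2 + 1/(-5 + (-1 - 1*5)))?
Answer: 0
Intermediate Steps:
L(I) = -6
(-13 + (6 + 7))*(-L(1)*2 + 1/(-5 + (-1 - 1*5))) = (-13 + (6 + 7))*(-1*(-6)*2 + 1/(-5 + (-1 - 1*5))) = (-13 + 13)*(6*2 + 1/(-5 + (-1 - 5))) = 0*(12 + 1/(-5 - 6)) = 0*(12 + 1/(-11)) = 0*(12 - 1/11) = 0*(131/11) = 0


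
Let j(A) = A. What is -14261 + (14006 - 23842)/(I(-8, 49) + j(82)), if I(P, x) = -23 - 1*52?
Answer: -109663/7 ≈ -15666.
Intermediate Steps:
I(P, x) = -75 (I(P, x) = -23 - 52 = -75)
-14261 + (14006 - 23842)/(I(-8, 49) + j(82)) = -14261 + (14006 - 23842)/(-75 + 82) = -14261 - 9836/7 = -109663/7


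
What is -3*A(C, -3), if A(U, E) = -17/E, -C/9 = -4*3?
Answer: -17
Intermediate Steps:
C = 108 (C = -(-36)*3 = -9*(-12) = 108)
-3*A(C, -3) = -(-51)/(-3) = -(-51)*(-1)/3 = -3*17/3 = -17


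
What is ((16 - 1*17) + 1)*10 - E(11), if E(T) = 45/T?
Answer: -45/11 ≈ -4.0909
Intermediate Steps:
((16 - 1*17) + 1)*10 - E(11) = ((16 - 1*17) + 1)*10 - 45/11 = ((16 - 17) + 1)*10 - 45/11 = (-1 + 1)*10 - 1*45/11 = 0*10 - 45/11 = 0 - 45/11 = -45/11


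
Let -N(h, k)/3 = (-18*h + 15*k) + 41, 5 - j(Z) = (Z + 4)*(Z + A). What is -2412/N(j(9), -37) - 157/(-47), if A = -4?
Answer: 63325/13301 ≈ 4.7609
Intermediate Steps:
j(Z) = 5 - (-4 + Z)*(4 + Z) (j(Z) = 5 - (Z + 4)*(Z - 4) = 5 - (4 + Z)*(-4 + Z) = 5 - (-4 + Z)*(4 + Z))
N(h, k) = -123 - 45*k + 54*h (N(h, k) = -3*((-18*h + 15*k) + 41) = -3*(41 - 18*h + 15*k) = -123 - 45*k + 54*h)
-2412/N(j(9), -37) - 157/(-47) = -2412/(-123 - 45*(-37) + 54*(21 - 1*9**2)) - 157/(-47) = -2412/(-123 + 1665 + 54*(21 - 1*81)) - 157*(-1/47) = -2412/(-123 + 1665 + 54*(21 - 81)) + 157/47 = -2412/(-123 + 1665 + 54*(-60)) + 157/47 = -2412/(-123 + 1665 - 3240) + 157/47 = -2412/(-1698) + 157/47 = -2412*(-1/1698) + 157/47 = 402/283 + 157/47 = 63325/13301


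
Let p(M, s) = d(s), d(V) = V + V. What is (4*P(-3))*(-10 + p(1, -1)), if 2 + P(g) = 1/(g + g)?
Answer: 104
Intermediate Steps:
d(V) = 2*V
p(M, s) = 2*s
P(g) = -2 + 1/(2*g) (P(g) = -2 + 1/(g + g) = -2 + 1/(2*g))
(4*P(-3))*(-10 + p(1, -1)) = (4*(-2 + (1/2)/(-3)))*(-10 + 2*(-1)) = (4*(-2 + (1/2)*(-1/3)))*(-10 - 2) = (4*(-2 - 1/6))*(-12) = (4*(-13/6))*(-12) = -26/3*(-12) = 104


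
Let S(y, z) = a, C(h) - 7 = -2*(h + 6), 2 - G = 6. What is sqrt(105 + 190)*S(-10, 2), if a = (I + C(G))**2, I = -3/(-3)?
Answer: 16*sqrt(295) ≈ 274.81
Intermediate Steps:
G = -4 (G = 2 - 1*6 = 2 - 6 = -4)
C(h) = -5 - 2*h (C(h) = 7 - 2*(h + 6) = 7 - 2*(6 + h) = 7 + (-12 - 2*h) = -5 - 2*h)
I = 1 (I = -3*(-1/3) = 1)
a = 16 (a = (1 + (-5 - 2*(-4)))**2 = (1 + (-5 + 8))**2 = (1 + 3)**2 = 4**2 = 16)
S(y, z) = 16
sqrt(105 + 190)*S(-10, 2) = sqrt(105 + 190)*16 = sqrt(295)*16 = 16*sqrt(295)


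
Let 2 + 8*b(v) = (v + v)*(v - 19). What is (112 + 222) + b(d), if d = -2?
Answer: 1377/4 ≈ 344.25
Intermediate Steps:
b(v) = -¼ + v*(-19 + v)/4 (b(v) = -¼ + ((v + v)*(v - 19))/8 = -¼ + ((2*v)*(-19 + v))/8 = -¼ + (2*v*(-19 + v))/8 = -¼ + v*(-19 + v)/4)
(112 + 222) + b(d) = (112 + 222) + (-¼ - 19/4*(-2) + (¼)*(-2)²) = 334 + (-¼ + 19/2 + (¼)*4) = 334 + (-¼ + 19/2 + 1) = 334 + 41/4 = 1377/4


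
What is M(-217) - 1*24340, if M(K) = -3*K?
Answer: -23689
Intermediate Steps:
M(-217) - 1*24340 = -3*(-217) - 1*24340 = 651 - 24340 = -23689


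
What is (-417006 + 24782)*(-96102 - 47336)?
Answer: 56259826112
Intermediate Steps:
(-417006 + 24782)*(-96102 - 47336) = -392224*(-143438) = 56259826112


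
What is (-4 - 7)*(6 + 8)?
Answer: -154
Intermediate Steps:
(-4 - 7)*(6 + 8) = -11*14 = -154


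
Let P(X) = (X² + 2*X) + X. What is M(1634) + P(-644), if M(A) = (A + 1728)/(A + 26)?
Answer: 342629001/830 ≈ 4.1281e+5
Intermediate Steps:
M(A) = (1728 + A)/(26 + A)
P(X) = X² + 3*X
M(1634) + P(-644) = (1728 + 1634)/(26 + 1634) - 644*(3 - 644) = 3362/1660 - 644*(-641) = (1/1660)*3362 + 412804 = 1681/830 + 412804 = 342629001/830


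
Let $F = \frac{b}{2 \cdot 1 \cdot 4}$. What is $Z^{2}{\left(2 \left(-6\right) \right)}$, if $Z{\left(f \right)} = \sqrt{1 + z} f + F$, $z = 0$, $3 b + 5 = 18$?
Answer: $\frac{75625}{576} \approx 131.29$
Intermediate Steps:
$b = \frac{13}{3}$ ($b = - \frac{5}{3} + \frac{1}{3} \cdot 18 = - \frac{5}{3} + 6 = \frac{13}{3} \approx 4.3333$)
$F = \frac{13}{24}$ ($F = \frac{13}{3 \cdot 2 \cdot 1 \cdot 4} = \frac{13}{3 \cdot 2 \cdot 4} = \frac{13}{3 \cdot 8} = \frac{13}{3} \cdot \frac{1}{8} = \frac{13}{24} \approx 0.54167$)
$Z{\left(f \right)} = \frac{13}{24} + f$ ($Z{\left(f \right)} = \sqrt{1 + 0} f + \frac{13}{24} = \sqrt{1} f + \frac{13}{24} = 1 f + \frac{13}{24} = f + \frac{13}{24} = \frac{13}{24} + f$)
$Z^{2}{\left(2 \left(-6\right) \right)} = \left(\frac{13}{24} + 2 \left(-6\right)\right)^{2} = \left(\frac{13}{24} - 12\right)^{2} = \left(- \frac{275}{24}\right)^{2} = \frac{75625}{576}$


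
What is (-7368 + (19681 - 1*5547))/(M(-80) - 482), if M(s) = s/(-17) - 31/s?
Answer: -9201760/648593 ≈ -14.187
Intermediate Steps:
M(s) = -31/s - s/17 (M(s) = s*(-1/17) - 31/s = -s/17 - 31/s = -31/s - s/17)
(-7368 + (19681 - 1*5547))/(M(-80) - 482) = (-7368 + (19681 - 1*5547))/((-31/(-80) - 1/17*(-80)) - 482) = (-7368 + (19681 - 5547))/((-31*(-1/80) + 80/17) - 482) = (-7368 + 14134)/((31/80 + 80/17) - 482) = 6766/(6927/1360 - 482) = 6766/(-648593/1360) = 6766*(-1360/648593) = -9201760/648593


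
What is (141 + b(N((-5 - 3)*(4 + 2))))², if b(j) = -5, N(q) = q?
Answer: 18496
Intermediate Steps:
(141 + b(N((-5 - 3)*(4 + 2))))² = (141 - 5)² = 136² = 18496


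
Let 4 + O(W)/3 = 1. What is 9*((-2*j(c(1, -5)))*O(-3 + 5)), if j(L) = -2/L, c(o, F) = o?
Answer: -324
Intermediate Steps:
O(W) = -9 (O(W) = -12 + 3*1 = -12 + 3 = -9)
9*((-2*j(c(1, -5)))*O(-3 + 5)) = 9*(-(-4)/1*(-9)) = 9*(-(-4)*(-9)) = 9*(-2*(-2)*(-9)) = 9*(4*(-9)) = 9*(-36) = -324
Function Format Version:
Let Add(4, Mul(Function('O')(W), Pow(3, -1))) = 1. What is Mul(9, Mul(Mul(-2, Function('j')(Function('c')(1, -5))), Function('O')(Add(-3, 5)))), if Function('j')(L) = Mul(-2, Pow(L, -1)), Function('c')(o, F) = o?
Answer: -324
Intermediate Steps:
Function('O')(W) = -9 (Function('O')(W) = Add(-12, Mul(3, 1)) = Add(-12, 3) = -9)
Mul(9, Mul(Mul(-2, Function('j')(Function('c')(1, -5))), Function('O')(Add(-3, 5)))) = Mul(9, Mul(Mul(-2, Mul(-2, Pow(1, -1))), -9)) = Mul(9, Mul(Mul(-2, Mul(-2, 1)), -9)) = Mul(9, Mul(Mul(-2, -2), -9)) = Mul(9, Mul(4, -9)) = Mul(9, -36) = -324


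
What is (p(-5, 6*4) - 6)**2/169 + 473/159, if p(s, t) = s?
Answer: 99176/26871 ≈ 3.6908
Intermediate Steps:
(p(-5, 6*4) - 6)**2/169 + 473/159 = (-5 - 6)**2/169 + 473/159 = (-11)**2*(1/169) + 473*(1/159) = 121*(1/169) + 473/159 = 121/169 + 473/159 = 99176/26871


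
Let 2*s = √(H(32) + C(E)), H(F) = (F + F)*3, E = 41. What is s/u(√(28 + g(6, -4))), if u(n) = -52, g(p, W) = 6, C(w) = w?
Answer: -√233/104 ≈ -0.14677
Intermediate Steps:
H(F) = 6*F (H(F) = (2*F)*3 = 6*F)
s = √233/2 (s = √(6*32 + 41)/2 = √(192 + 41)/2 = √233/2 ≈ 7.6322)
s/u(√(28 + g(6, -4))) = (√233/2)/(-52) = (√233/2)*(-1/52) = -√233/104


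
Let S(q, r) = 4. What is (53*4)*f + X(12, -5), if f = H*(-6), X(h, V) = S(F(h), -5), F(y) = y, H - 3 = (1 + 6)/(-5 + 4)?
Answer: 5092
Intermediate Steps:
H = -4 (H = 3 + (1 + 6)/(-5 + 4) = 3 + 7/(-1) = 3 + 7*(-1) = 3 - 7 = -4)
X(h, V) = 4
f = 24 (f = -4*(-6) = 24)
(53*4)*f + X(12, -5) = (53*4)*24 + 4 = 212*24 + 4 = 5088 + 4 = 5092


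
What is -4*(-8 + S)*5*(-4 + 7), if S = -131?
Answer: 8340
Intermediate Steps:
-4*(-8 + S)*5*(-4 + 7) = -4*(-8 - 131)*5*(-4 + 7) = -(-556)*5*3 = -(-556)*15 = -4*(-2085) = 8340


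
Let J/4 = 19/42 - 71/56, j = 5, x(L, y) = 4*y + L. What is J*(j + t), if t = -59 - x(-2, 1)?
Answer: 548/3 ≈ 182.67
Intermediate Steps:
x(L, y) = L + 4*y
t = -61 (t = -59 - (-2 + 4*1) = -59 - (-2 + 4) = -59 - 1*2 = -59 - 2 = -61)
J = -137/42 (J = 4*(19/42 - 71/56) = 4*(-137/168) = -137/42 ≈ -3.2619)
J*(j + t) = -137*(5 - 61)/42 = -137/42*(-56) = 548/3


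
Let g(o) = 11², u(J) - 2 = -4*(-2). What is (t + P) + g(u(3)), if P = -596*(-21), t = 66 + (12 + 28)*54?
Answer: 14863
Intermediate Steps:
u(J) = 10 (u(J) = 2 - 4*(-2) = 2 + 8 = 10)
g(o) = 121
t = 2226 (t = 66 + 40*54 = 66 + 2160 = 2226)
P = 12516
(t + P) + g(u(3)) = (2226 + 12516) + 121 = 14742 + 121 = 14863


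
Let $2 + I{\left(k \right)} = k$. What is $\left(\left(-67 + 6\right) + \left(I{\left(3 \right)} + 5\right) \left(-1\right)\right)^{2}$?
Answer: $4489$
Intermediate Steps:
$I{\left(k \right)} = -2 + k$
$\left(\left(-67 + 6\right) + \left(I{\left(3 \right)} + 5\right) \left(-1\right)\right)^{2} = \left(\left(-67 + 6\right) + \left(\left(-2 + 3\right) + 5\right) \left(-1\right)\right)^{2} = \left(-61 + \left(1 + 5\right) \left(-1\right)\right)^{2} = \left(-61 + 6 \left(-1\right)\right)^{2} = \left(-61 - 6\right)^{2} = \left(-67\right)^{2} = 4489$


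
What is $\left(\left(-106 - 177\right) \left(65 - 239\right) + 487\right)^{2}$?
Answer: $2472973441$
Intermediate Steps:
$\left(\left(-106 - 177\right) \left(65 - 239\right) + 487\right)^{2} = \left(\left(-283\right) \left(-174\right) + 487\right)^{2} = \left(49242 + 487\right)^{2} = 49729^{2} = 2472973441$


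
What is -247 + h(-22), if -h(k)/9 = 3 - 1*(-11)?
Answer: -373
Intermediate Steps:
h(k) = -126 (h(k) = -9*(3 - 1*(-11)) = -9*(3 + 11) = -9*14 = -126)
-247 + h(-22) = -247 - 126 = -373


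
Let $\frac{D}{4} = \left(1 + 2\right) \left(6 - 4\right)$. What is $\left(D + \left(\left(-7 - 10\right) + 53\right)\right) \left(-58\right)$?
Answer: $-3480$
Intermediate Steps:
$D = 24$ ($D = 4 \left(1 + 2\right) \left(6 - 4\right) = 4 \cdot 3 \cdot 2 = 4 \cdot 6 = 24$)
$\left(D + \left(\left(-7 - 10\right) + 53\right)\right) \left(-58\right) = \left(24 + \left(\left(-7 - 10\right) + 53\right)\right) \left(-58\right) = \left(24 + \left(-17 + 53\right)\right) \left(-58\right) = \left(24 + 36\right) \left(-58\right) = 60 \left(-58\right) = -3480$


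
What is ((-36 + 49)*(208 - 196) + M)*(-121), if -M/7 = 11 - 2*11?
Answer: -28193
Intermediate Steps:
M = 77 (M = -7*(11 - 2*11) = -7*(11 - 22) = -7*(-11) = 77)
((-36 + 49)*(208 - 196) + M)*(-121) = ((-36 + 49)*(208 - 196) + 77)*(-121) = (13*12 + 77)*(-121) = (156 + 77)*(-121) = 233*(-121) = -28193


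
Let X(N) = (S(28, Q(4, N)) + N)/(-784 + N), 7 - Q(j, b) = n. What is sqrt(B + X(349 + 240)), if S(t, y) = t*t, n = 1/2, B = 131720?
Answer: sqrt(5008385265)/195 ≈ 362.92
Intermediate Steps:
n = 1/2 ≈ 0.50000
Q(j, b) = 13/2 (Q(j, b) = 7 - 1*1/2 = 7 - 1/2 = 13/2)
S(t, y) = t**2
X(N) = (784 + N)/(-784 + N) (X(N) = (28**2 + N)/(-784 + N) = (784 + N)/(-784 + N))
sqrt(B + X(349 + 240)) = sqrt(131720 + (784 + (349 + 240))/(-784 + (349 + 240))) = sqrt(131720 + (784 + 589)/(-784 + 589)) = sqrt(131720 + 1373/(-195)) = sqrt(131720 - 1/195*1373) = sqrt(131720 - 1373/195) = sqrt(25684027/195) = sqrt(5008385265)/195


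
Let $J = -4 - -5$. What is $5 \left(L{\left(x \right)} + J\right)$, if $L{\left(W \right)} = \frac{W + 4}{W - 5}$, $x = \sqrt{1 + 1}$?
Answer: $\frac{5}{23} - \frac{45 \sqrt{2}}{23} \approx -2.5495$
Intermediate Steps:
$J = 1$ ($J = -4 + 5 = 1$)
$x = \sqrt{2} \approx 1.4142$
$L{\left(W \right)} = \frac{4 + W}{-5 + W}$
$5 \left(L{\left(x \right)} + J\right) = 5 \left(\frac{4 + \sqrt{2}}{-5 + \sqrt{2}} + 1\right) = 5 \left(1 + \frac{4 + \sqrt{2}}{-5 + \sqrt{2}}\right) = 5 + \frac{5 \left(4 + \sqrt{2}\right)}{-5 + \sqrt{2}}$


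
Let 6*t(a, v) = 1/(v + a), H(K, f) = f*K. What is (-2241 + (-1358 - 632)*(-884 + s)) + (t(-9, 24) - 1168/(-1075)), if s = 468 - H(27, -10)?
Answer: 5578606889/19350 ≈ 2.8830e+5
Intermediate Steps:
H(K, f) = K*f
t(a, v) = 1/(6*(a + v)) (t(a, v) = 1/(6*(v + a)) = 1/(6*(a + v)))
s = 738 (s = 468 - 27*(-10) = 468 - 1*(-270) = 468 + 270 = 738)
(-2241 + (-1358 - 632)*(-884 + s)) + (t(-9, 24) - 1168/(-1075)) = (-2241 + (-1358 - 632)*(-884 + 738)) + (1/(6*(-9 + 24)) - 1168/(-1075)) = (-2241 - 1990*(-146)) + ((1/6)/15 - 1168*(-1/1075)) = (-2241 + 290540) + ((1/6)*(1/15) + 1168/1075) = 288299 + (1/90 + 1168/1075) = 288299 + 21239/19350 = 5578606889/19350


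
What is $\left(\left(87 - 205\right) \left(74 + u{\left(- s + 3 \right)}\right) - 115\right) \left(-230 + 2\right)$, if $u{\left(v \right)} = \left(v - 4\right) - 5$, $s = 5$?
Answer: $1721172$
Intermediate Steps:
$u{\left(v \right)} = -9 + v$ ($u{\left(v \right)} = \left(-4 + v\right) - 5 = -9 + v$)
$\left(\left(87 - 205\right) \left(74 + u{\left(- s + 3 \right)}\right) - 115\right) \left(-230 + 2\right) = \left(\left(87 - 205\right) \left(74 + \left(-9 + \left(\left(-1\right) 5 + 3\right)\right)\right) - 115\right) \left(-230 + 2\right) = \left(- 118 \left(74 + \left(-9 + \left(-5 + 3\right)\right)\right) - 115\right) \left(-228\right) = \left(- 118 \left(74 - 11\right) - 115\right) \left(-228\right) = \left(\left(-118\right) 63 - 115\right) \left(-228\right) = \left(-7434 - 115\right) \left(-228\right) = \left(-7549\right) \left(-228\right) = 1721172$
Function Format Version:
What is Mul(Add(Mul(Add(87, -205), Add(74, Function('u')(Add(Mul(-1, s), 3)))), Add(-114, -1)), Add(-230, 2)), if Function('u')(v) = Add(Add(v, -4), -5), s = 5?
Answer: 1721172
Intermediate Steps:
Function('u')(v) = Add(-9, v) (Function('u')(v) = Add(Add(-4, v), -5) = Add(-9, v))
Mul(Add(Mul(Add(87, -205), Add(74, Function('u')(Add(Mul(-1, s), 3)))), Add(-114, -1)), Add(-230, 2)) = Mul(Add(Mul(Add(87, -205), Add(74, Add(-9, Add(Mul(-1, 5), 3)))), Add(-114, -1)), Add(-230, 2)) = Mul(Add(Mul(-118, Add(74, Add(-9, Add(-5, 3)))), -115), -228) = Mul(Add(Mul(-118, Add(74, Add(-9, -2))), -115), -228) = Mul(Add(Mul(-118, Add(74, -11)), -115), -228) = Mul(Add(Mul(-118, 63), -115), -228) = Mul(Add(-7434, -115), -228) = Mul(-7549, -228) = 1721172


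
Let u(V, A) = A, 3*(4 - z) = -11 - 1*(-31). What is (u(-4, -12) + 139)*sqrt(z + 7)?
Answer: 127*sqrt(39)/3 ≈ 264.37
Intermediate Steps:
z = -8/3 (z = 4 - (-11 - 1*(-31))/3 = 4 - (-11 + 31)/3 = 4 - 1/3*20 = 4 - 20/3 = -8/3 ≈ -2.6667)
(u(-4, -12) + 139)*sqrt(z + 7) = (-12 + 139)*sqrt(-8/3 + 7) = 127*sqrt(13/3) = 127*(sqrt(39)/3) = 127*sqrt(39)/3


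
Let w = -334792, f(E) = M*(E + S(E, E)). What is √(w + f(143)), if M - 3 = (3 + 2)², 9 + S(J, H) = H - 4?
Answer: 34*I*√283 ≈ 571.97*I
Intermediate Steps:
S(J, H) = -13 + H (S(J, H) = -9 + (H - 4) = -9 + (-4 + H) = -13 + H)
M = 28 (M = 3 + (3 + 2)² = 3 + 5² = 3 + 25 = 28)
f(E) = -364 + 56*E (f(E) = 28*(E + (-13 + E)) = 28*(-13 + 2*E) = -364 + 56*E)
√(w + f(143)) = √(-334792 + (-364 + 56*143)) = √(-334792 + (-364 + 8008)) = √(-334792 + 7644) = √(-327148) = 34*I*√283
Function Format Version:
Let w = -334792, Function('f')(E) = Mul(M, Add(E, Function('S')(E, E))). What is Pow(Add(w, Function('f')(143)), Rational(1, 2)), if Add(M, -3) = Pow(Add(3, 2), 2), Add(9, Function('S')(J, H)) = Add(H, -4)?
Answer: Mul(34, I, Pow(283, Rational(1, 2))) ≈ Mul(571.97, I)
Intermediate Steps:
Function('S')(J, H) = Add(-13, H) (Function('S')(J, H) = Add(-9, Add(H, -4)) = Add(-9, Add(-4, H)) = Add(-13, H))
M = 28 (M = Add(3, Pow(Add(3, 2), 2)) = Add(3, Pow(5, 2)) = Add(3, 25) = 28)
Function('f')(E) = Add(-364, Mul(56, E)) (Function('f')(E) = Mul(28, Add(E, Add(-13, E))) = Mul(28, Add(-13, Mul(2, E))) = Add(-364, Mul(56, E)))
Pow(Add(w, Function('f')(143)), Rational(1, 2)) = Pow(Add(-334792, Add(-364, Mul(56, 143))), Rational(1, 2)) = Pow(Add(-334792, Add(-364, 8008)), Rational(1, 2)) = Pow(Add(-334792, 7644), Rational(1, 2)) = Pow(-327148, Rational(1, 2)) = Mul(34, I, Pow(283, Rational(1, 2)))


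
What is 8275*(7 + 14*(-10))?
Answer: -1100575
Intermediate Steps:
8275*(7 + 14*(-10)) = 8275*(7 - 140) = 8275*(-133) = -1100575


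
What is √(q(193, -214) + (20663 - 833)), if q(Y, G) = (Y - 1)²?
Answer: √56694 ≈ 238.10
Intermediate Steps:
q(Y, G) = (-1 + Y)²
√(q(193, -214) + (20663 - 833)) = √((-1 + 193)² + (20663 - 833)) = √(192² + 19830) = √(36864 + 19830) = √56694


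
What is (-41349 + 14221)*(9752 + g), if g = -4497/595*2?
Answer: -157164603088/595 ≈ -2.6414e+8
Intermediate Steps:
g = -8994/595 (g = -4497*1/595*2 = -4497/595*2 = -8994/595 ≈ -15.116)
(-41349 + 14221)*(9752 + g) = (-41349 + 14221)*(9752 - 8994/595) = -27128*5793446/595 = -157164603088/595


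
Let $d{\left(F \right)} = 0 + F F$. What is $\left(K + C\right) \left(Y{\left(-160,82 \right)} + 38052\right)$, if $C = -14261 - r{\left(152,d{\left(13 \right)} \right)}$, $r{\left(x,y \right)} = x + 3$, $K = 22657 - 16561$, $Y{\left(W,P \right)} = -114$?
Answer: $-315644160$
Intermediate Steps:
$K = 6096$ ($K = 22657 - 16561 = 6096$)
$d{\left(F \right)} = F^{2}$ ($d{\left(F \right)} = 0 + F^{2} = F^{2}$)
$r{\left(x,y \right)} = 3 + x$
$C = -14416$ ($C = -14261 - \left(3 + 152\right) = -14261 - 155 = -14416$)
$\left(K + C\right) \left(Y{\left(-160,82 \right)} + 38052\right) = \left(6096 - 14416\right) \left(-114 + 38052\right) = \left(-8320\right) 37938 = -315644160$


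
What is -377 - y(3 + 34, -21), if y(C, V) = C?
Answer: -414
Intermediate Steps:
-377 - y(3 + 34, -21) = -377 - (3 + 34) = -377 - 1*37 = -377 - 37 = -414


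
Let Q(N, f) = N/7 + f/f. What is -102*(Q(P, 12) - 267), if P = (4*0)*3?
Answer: 27132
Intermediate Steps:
P = 0 (P = 0*3 = 0)
Q(N, f) = 1 + N/7 (Q(N, f) = N*(⅐) + 1 = N/7 + 1 = 1 + N/7)
-102*(Q(P, 12) - 267) = -102*((1 + (⅐)*0) - 267) = -102*((1 + 0) - 267) = -102*(1 - 267) = -102*(-266) = 27132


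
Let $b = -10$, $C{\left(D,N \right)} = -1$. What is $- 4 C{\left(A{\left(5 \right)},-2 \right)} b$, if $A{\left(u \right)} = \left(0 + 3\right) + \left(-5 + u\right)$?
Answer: $-40$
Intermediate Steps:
$A{\left(u \right)} = -2 + u$ ($A{\left(u \right)} = 3 + \left(-5 + u\right) = -2 + u$)
$- 4 C{\left(A{\left(5 \right)},-2 \right)} b = \left(-4\right) \left(-1\right) \left(-10\right) = 4 \left(-10\right) = -40$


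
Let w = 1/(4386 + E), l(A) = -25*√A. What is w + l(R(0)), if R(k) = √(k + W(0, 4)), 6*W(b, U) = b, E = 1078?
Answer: 1/5464 ≈ 0.00018302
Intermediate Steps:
W(b, U) = b/6
R(k) = √k (R(k) = √(k + (⅙)*0) = √(k + 0) = √k)
w = 1/5464 (w = 1/(4386 + 1078) = 1/5464 ≈ 0.00018302)
w + l(R(0)) = 1/5464 - 25*√(√0) = 1/5464 - 25*√0 = 1/5464 - 25*0 = 1/5464 + 0 = 1/5464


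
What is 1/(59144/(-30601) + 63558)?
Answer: 30601/1944879214 ≈ 1.5734e-5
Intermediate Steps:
1/(59144/(-30601) + 63558) = 1/(59144*(-1/30601) + 63558) = 1/(-59144/30601 + 63558) = 1/(1944879214/30601) = 30601/1944879214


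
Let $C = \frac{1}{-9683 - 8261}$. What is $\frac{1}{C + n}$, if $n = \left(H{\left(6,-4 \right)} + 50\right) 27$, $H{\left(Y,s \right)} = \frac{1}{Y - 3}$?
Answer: $\frac{17944}{24385895} \approx 0.00073584$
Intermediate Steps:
$H{\left(Y,s \right)} = \frac{1}{-3 + Y}$
$C = - \frac{1}{17944}$ ($C = \frac{1}{-17944} = - \frac{1}{17944} \approx -5.5729 \cdot 10^{-5}$)
$n = 1359$ ($n = \left(\frac{1}{-3 + 6} + 50\right) 27 = \left(\frac{1}{3} + 50\right) 27 = \frac{151}{3} \cdot 27 = 1359$)
$\frac{1}{C + n} = \frac{1}{- \frac{1}{17944} + 1359} = \frac{1}{\frac{24385895}{17944}} = \frac{17944}{24385895}$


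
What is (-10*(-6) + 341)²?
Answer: 160801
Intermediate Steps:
(-10*(-6) + 341)² = (60 + 341)² = 401² = 160801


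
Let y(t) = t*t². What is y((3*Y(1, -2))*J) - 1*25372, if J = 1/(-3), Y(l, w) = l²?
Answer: -25373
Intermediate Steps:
J = -⅓ ≈ -0.33333
y(t) = t³
y((3*Y(1, -2))*J) - 1*25372 = ((3*1²)*(-⅓))³ - 1*25372 = ((3*1)*(-⅓))³ - 25372 = (3*(-⅓))³ - 25372 = (-1)³ - 25372 = -1 - 25372 = -25373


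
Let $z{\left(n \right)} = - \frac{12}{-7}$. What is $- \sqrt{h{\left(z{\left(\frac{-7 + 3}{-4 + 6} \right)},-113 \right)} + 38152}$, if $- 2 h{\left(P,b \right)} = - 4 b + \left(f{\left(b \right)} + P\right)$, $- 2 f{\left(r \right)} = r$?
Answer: $- \frac{\sqrt{7427791}}{14} \approx -194.67$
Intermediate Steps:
$f{\left(r \right)} = - \frac{r}{2}$
$z{\left(n \right)} = \frac{12}{7}$ ($z{\left(n \right)} = \left(-12\right) \left(- \frac{1}{7}\right) = \frac{12}{7}$)
$h{\left(P,b \right)} = - \frac{P}{2} + \frac{9 b}{4}$ ($h{\left(P,b \right)} = - \frac{- 4 b + \left(- \frac{b}{2} + P\right)}{2} = - \frac{- 4 b + \left(P - \frac{b}{2}\right)}{2} = - \frac{P - \frac{9 b}{2}}{2} = - \frac{P}{2} + \frac{9 b}{4}$)
$- \sqrt{h{\left(z{\left(\frac{-7 + 3}{-4 + 6} \right)},-113 \right)} + 38152} = - \sqrt{\left(\left(- \frac{1}{2}\right) \frac{12}{7} + \frac{9}{4} \left(-113\right)\right) + 38152} = - \sqrt{\left(- \frac{6}{7} - \frac{1017}{4}\right) + 38152} = - \sqrt{- \frac{7143}{28} + 38152} = - \sqrt{\frac{1061113}{28}} = - \frac{\sqrt{7427791}}{14}$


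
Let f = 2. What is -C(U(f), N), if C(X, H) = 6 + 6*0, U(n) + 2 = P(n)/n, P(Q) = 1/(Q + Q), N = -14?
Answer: -6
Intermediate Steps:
P(Q) = 1/(2*Q)
U(n) = -2 + 1/(2*n²) (U(n) = -2 + (1/(2*n))/n = -2 + 1/(2*n²))
C(X, H) = 6 (C(X, H) = 6 + 0 = 6)
-C(U(f), N) = -1*6 = -6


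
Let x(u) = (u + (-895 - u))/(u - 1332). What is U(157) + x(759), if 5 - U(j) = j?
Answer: -86201/573 ≈ -150.44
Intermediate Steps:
U(j) = 5 - j
x(u) = -895/(-1332 + u)
U(157) + x(759) = (5 - 1*157) - 895/(-1332 + 759) = (5 - 157) - 895/(-573) = -152 - 895*(-1/573) = -152 + 895/573 = -86201/573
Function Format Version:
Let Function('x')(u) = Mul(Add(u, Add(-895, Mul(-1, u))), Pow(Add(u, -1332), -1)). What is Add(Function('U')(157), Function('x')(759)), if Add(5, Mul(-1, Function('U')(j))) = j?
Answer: Rational(-86201, 573) ≈ -150.44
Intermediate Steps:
Function('U')(j) = Add(5, Mul(-1, j))
Function('x')(u) = Mul(-895, Pow(Add(-1332, u), -1))
Add(Function('U')(157), Function('x')(759)) = Add(Add(5, Mul(-1, 157)), Mul(-895, Pow(Add(-1332, 759), -1))) = Add(Add(5, -157), Mul(-895, Pow(-573, -1))) = Add(-152, Mul(-895, Rational(-1, 573))) = Add(-152, Rational(895, 573)) = Rational(-86201, 573)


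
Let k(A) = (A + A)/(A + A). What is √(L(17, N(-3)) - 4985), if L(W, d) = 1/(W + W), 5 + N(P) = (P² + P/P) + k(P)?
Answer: I*√5762626/34 ≈ 70.604*I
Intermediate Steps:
k(A) = 1 (k(A) = (2*A)/((2*A)) = (2*A)*(1/(2*A)) = 1)
N(P) = -3 + P² (N(P) = -5 + ((P² + P/P) + 1) = -5 + ((P² + 1) + 1) = -5 + ((1 + P²) + 1) = -5 + (2 + P²) = -3 + P²)
L(W, d) = 1/(2*W)
√(L(17, N(-3)) - 4985) = √((½)/17 - 4985) = √((½)*(1/17) - 4985) = √(1/34 - 4985) = √(-169489/34) = I*√5762626/34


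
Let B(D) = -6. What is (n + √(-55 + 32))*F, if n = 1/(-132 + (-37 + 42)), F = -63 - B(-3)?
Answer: 57/127 - 57*I*√23 ≈ 0.44882 - 273.36*I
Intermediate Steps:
F = -57 (F = -63 - 1*(-6) = -63 + 6 = -57)
n = -1/127 (n = 1/(-132 + 5) = 1/(-127) = -1/127 ≈ -0.0078740)
(n + √(-55 + 32))*F = (-1/127 + √(-55 + 32))*(-57) = (-1/127 + √(-23))*(-57) = (-1/127 + I*√23)*(-57) = 57/127 - 57*I*√23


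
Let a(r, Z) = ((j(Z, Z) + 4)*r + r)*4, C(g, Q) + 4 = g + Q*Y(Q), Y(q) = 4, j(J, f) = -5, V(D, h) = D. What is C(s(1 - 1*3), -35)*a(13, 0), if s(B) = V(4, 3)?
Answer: 0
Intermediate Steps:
s(B) = 4
C(g, Q) = -4 + g + 4*Q (C(g, Q) = -4 + (g + Q*4) = -4 + (g + 4*Q) = -4 + g + 4*Q)
a(r, Z) = 0 (a(r, Z) = ((-5 + 4)*r + r)*4 = (-r + r)*4 = 0*4 = 0)
C(s(1 - 1*3), -35)*a(13, 0) = (-4 + 4 + 4*(-35))*0 = (-4 + 4 - 140)*0 = -140*0 = 0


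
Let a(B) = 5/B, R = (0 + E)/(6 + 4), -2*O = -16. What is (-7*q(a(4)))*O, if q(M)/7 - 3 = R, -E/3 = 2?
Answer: -4704/5 ≈ -940.80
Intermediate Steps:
E = -6 (E = -3*2 = -6)
O = 8 (O = -½*(-16) = 8)
R = -⅗ (R = (0 - 6)/(6 + 4) = -6/10 = -6*⅒ = -⅗ ≈ -0.60000)
q(M) = 84/5 (q(M) = 21 + 7*(-⅗) = 21 - 21/5 = 84/5)
(-7*q(a(4)))*O = -7*84/5*8 = -588/5*8 = -4704/5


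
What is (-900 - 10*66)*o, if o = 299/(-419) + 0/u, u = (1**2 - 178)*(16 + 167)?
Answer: 466440/419 ≈ 1113.2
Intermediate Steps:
u = -32391 (u = (1 - 178)*183 = -177*183 = -32391)
o = -299/419 (o = 299/(-419) + 0/(-32391) = 299*(-1/419) + 0*(-1/32391) = -299/419 + 0 = -299/419 ≈ -0.71360)
(-900 - 10*66)*o = (-900 - 10*66)*(-299/419) = (-900 - 660)*(-299/419) = -1560*(-299/419) = 466440/419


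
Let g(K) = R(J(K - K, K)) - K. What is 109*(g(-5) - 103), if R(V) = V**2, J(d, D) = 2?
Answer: -10246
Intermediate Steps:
g(K) = 4 - K (g(K) = 2**2 - K = 4 - K)
109*(g(-5) - 103) = 109*((4 - 1*(-5)) - 103) = 109*((4 + 5) - 103) = 109*(9 - 103) = 109*(-94) = -10246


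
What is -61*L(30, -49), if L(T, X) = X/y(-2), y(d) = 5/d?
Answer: -5978/5 ≈ -1195.6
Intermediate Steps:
L(T, X) = -2*X/5 (L(T, X) = X/((5/(-2))) = X/((5*(-1/2))) = X/(-5/2) = X*(-2/5) = -2*X/5)
-61*L(30, -49) = -(-122)*(-49)/5 = -61*98/5 = -5978/5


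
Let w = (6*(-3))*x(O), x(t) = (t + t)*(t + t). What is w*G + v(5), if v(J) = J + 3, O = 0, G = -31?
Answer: 8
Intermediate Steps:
x(t) = 4*t² (x(t) = (2*t)*(2*t) = 4*t²)
w = 0 (w = (6*(-3))*(4*0²) = -72*0 = -18*0 = 0)
v(J) = 3 + J
w*G + v(5) = 0*(-31) + (3 + 5) = 0 + 8 = 8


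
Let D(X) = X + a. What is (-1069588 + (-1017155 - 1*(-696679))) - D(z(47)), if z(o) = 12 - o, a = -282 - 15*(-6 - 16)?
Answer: -1390077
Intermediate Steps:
a = 48 (a = -282 - 15*(-22) = -282 - 1*(-330) = -282 + 330 = 48)
D(X) = 48 + X (D(X) = X + 48 = 48 + X)
(-1069588 + (-1017155 - 1*(-696679))) - D(z(47)) = (-1069588 + (-1017155 - 1*(-696679))) - (48 + (12 - 1*47)) = (-1069588 + (-1017155 + 696679)) - (48 + (12 - 47)) = (-1069588 - 320476) - (48 - 35) = -1390064 - 1*13 = -1390064 - 13 = -1390077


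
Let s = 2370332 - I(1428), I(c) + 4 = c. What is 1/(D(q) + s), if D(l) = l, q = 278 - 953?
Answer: 1/2368233 ≈ 4.2226e-7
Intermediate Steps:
q = -675
I(c) = -4 + c
s = 2368908 (s = 2370332 - (-4 + 1428) = 2370332 - 1*1424 = 2370332 - 1424 = 2368908)
1/(D(q) + s) = 1/(-675 + 2368908) = 1/2368233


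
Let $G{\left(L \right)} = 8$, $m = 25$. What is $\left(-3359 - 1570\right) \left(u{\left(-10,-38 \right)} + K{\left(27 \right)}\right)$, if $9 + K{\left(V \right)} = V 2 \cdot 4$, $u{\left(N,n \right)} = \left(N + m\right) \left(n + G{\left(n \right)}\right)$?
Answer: $1197747$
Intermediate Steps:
$u{\left(N,n \right)} = \left(8 + n\right) \left(25 + N\right)$ ($u{\left(N,n \right)} = \left(N + 25\right) \left(n + 8\right) = \left(25 + N\right) \left(8 + n\right) = \left(8 + n\right) \left(25 + N\right)$)
$K{\left(V \right)} = -9 + 8 V$ ($K{\left(V \right)} = -9 + V 2 \cdot 4 = -9 + 2 V 4 = -9 + 8 V$)
$\left(-3359 - 1570\right) \left(u{\left(-10,-38 \right)} + K{\left(27 \right)}\right) = \left(-3359 - 1570\right) \left(\left(200 + 8 \left(-10\right) + 25 \left(-38\right) - -380\right) + \left(-9 + 8 \cdot 27\right)\right) = \left(-3359 - 1570\right) \left(\left(200 - 80 - 950 + 380\right) + \left(-9 + 216\right)\right) = \left(-3359 - 1570\right) \left(-450 + 207\right) = \left(-4929\right) \left(-243\right) = 1197747$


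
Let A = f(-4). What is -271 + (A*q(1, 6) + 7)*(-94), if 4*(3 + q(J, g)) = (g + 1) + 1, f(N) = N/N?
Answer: -835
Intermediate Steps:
f(N) = 1
A = 1
q(J, g) = -5/2 + g/4 (q(J, g) = -3 + ((g + 1) + 1)/4 = -3 + ((1 + g) + 1)/4 = -3 + (2 + g)/4 = -3 + (½ + g/4) = -5/2 + g/4)
-271 + (A*q(1, 6) + 7)*(-94) = -271 + (1*(-5/2 + (¼)*6) + 7)*(-94) = -271 + (1*(-5/2 + 3/2) + 7)*(-94) = -271 + (1*(-1) + 7)*(-94) = -271 + (-1 + 7)*(-94) = -271 + 6*(-94) = -271 - 564 = -835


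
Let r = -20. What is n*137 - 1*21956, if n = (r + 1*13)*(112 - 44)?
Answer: -87168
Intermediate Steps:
n = -476 (n = (-20 + 1*13)*(112 - 44) = (-20 + 13)*68 = -7*68 = -476)
n*137 - 1*21956 = -476*137 - 1*21956 = -65212 - 21956 = -87168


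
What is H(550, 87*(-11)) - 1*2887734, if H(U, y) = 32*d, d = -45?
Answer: -2889174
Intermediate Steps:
H(U, y) = -1440 (H(U, y) = 32*(-45) = -1440)
H(550, 87*(-11)) - 1*2887734 = -1440 - 1*2887734 = -1440 - 2887734 = -2889174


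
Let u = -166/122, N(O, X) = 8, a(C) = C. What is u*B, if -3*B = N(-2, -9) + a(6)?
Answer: 1162/183 ≈ 6.3497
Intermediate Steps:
B = -14/3 (B = -(8 + 6)/3 = -⅓*14 = -14/3 ≈ -4.6667)
u = -83/61 (u = -166*1/122 = -83/61 ≈ -1.3607)
u*B = -83/61*(-14/3) = 1162/183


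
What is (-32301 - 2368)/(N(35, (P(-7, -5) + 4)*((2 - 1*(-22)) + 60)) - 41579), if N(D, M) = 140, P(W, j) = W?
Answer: 34669/41439 ≈ 0.83663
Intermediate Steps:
(-32301 - 2368)/(N(35, (P(-7, -5) + 4)*((2 - 1*(-22)) + 60)) - 41579) = (-32301 - 2368)/(140 - 41579) = -34669/(-41439) = -34669*(-1/41439) = 34669/41439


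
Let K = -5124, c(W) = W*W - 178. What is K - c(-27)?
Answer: -5675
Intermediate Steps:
c(W) = -178 + W² (c(W) = W² - 178 = -178 + W²)
K - c(-27) = -5124 - (-178 + (-27)²) = -5124 - (-178 + 729) = -5124 - 1*551 = -5124 - 551 = -5675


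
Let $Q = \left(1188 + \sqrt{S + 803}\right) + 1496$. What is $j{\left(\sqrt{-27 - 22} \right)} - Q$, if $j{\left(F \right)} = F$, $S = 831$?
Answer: $-2684 - \sqrt{1634} + 7 i \approx -2724.4 + 7.0 i$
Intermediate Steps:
$Q = 2684 + \sqrt{1634}$ ($Q = \left(1188 + \sqrt{831 + 803}\right) + 1496 = \left(1188 + \sqrt{1634}\right) + 1496 = 2684 + \sqrt{1634} \approx 2724.4$)
$j{\left(\sqrt{-27 - 22} \right)} - Q = \sqrt{-27 - 22} - \left(2684 + \sqrt{1634}\right) = \sqrt{-49} - \left(2684 + \sqrt{1634}\right) = 7 i - \left(2684 + \sqrt{1634}\right) = -2684 - \sqrt{1634} + 7 i$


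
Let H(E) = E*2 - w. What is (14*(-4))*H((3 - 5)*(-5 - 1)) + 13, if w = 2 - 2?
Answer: -1331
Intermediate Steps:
w = 0
H(E) = 2*E (H(E) = E*2 - 1*0 = 2*E + 0 = 2*E)
(14*(-4))*H((3 - 5)*(-5 - 1)) + 13 = (14*(-4))*(2*((3 - 5)*(-5 - 1))) + 13 = -112*(-2*(-6)) + 13 = -112*12 + 13 = -56*24 + 13 = -1344 + 13 = -1331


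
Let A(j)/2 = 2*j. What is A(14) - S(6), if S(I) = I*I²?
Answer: -160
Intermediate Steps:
A(j) = 4*j (A(j) = 2*(2*j) = 4*j)
S(I) = I³
A(14) - S(6) = 4*14 - 1*6³ = 56 - 1*216 = 56 - 216 = -160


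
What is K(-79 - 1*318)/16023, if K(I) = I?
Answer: -397/16023 ≈ -0.024777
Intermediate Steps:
K(-79 - 1*318)/16023 = (-79 - 1*318)/16023 = (-79 - 318)*(1/16023) = -397*1/16023 = -397/16023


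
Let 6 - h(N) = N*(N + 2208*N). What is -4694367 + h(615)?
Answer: -840193386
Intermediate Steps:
h(N) = 6 - 2209*N**2 (h(N) = 6 - N*(N + 2208*N) = 6 - N*2209*N = 6 - 2209*N**2)
-4694367 + h(615) = -4694367 + (6 - 2209*615**2) = -4694367 + (6 - 2209*378225) = -4694367 + (6 - 835499025) = -4694367 - 835499019 = -840193386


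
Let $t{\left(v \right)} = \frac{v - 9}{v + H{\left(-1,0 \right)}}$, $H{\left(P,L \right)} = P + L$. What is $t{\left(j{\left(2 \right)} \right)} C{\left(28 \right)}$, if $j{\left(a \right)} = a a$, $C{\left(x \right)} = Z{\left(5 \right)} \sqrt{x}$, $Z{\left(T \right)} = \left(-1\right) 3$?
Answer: $10 \sqrt{7} \approx 26.458$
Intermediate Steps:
$H{\left(P,L \right)} = L + P$
$Z{\left(T \right)} = -3$
$C{\left(x \right)} = - 3 \sqrt{x}$
$j{\left(a \right)} = a^{2}$
$t{\left(v \right)} = \frac{-9 + v}{-1 + v}$ ($t{\left(v \right)} = \frac{v - 9}{v + \left(0 - 1\right)} = \frac{-9 + v}{v - 1} = \frac{-9 + v}{-1 + v}$)
$t{\left(j{\left(2 \right)} \right)} C{\left(28 \right)} = \frac{-9 + 2^{2}}{-1 + 2^{2}} \left(- 3 \sqrt{28}\right) = \frac{-9 + 4}{-1 + 4} \left(- 3 \cdot 2 \sqrt{7}\right) = \frac{1}{3} \left(-5\right) \left(- 6 \sqrt{7}\right) = - \frac{5 \left(- 6 \sqrt{7}\right)}{3} = 10 \sqrt{7}$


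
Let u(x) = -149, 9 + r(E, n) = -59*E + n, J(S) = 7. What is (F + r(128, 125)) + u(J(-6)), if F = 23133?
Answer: 15548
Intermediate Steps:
r(E, n) = -9 + n - 59*E (r(E, n) = -9 + (-59*E + n) = -9 + (n - 59*E) = -9 + n - 59*E)
(F + r(128, 125)) + u(J(-6)) = (23133 + (-9 + 125 - 59*128)) - 149 = (23133 + (-9 + 125 - 7552)) - 149 = (23133 - 7436) - 149 = 15697 - 149 = 15548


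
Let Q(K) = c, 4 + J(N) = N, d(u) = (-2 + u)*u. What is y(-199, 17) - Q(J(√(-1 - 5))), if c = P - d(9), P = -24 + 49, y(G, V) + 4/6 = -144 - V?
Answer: -371/3 ≈ -123.67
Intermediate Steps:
y(G, V) = -434/3 - V (y(G, V) = -⅔ + (-144 - V) = -434/3 - V)
d(u) = u*(-2 + u)
P = 25
J(N) = -4 + N
c = -38 (c = 25 - 9*(-2 + 9) = 25 - 9*7 = 25 - 1*63 = 25 - 63 = -38)
Q(K) = -38
y(-199, 17) - Q(J(√(-1 - 5))) = (-434/3 - 1*17) - 1*(-38) = (-434/3 - 17) + 38 = -485/3 + 38 = -371/3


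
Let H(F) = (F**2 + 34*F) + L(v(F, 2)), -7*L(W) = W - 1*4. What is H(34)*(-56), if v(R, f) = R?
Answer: -129232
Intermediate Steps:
L(W) = 4/7 - W/7 (L(W) = -(W - 1*4)/7 = -(W - 4)/7 = -(-4 + W)/7 = 4/7 - W/7)
H(F) = 4/7 + F**2 + 237*F/7 (H(F) = (F**2 + 34*F) + (4/7 - F/7) = 4/7 + F**2 + 237*F/7)
H(34)*(-56) = (4/7 + 34**2 + (237/7)*34)*(-56) = (4/7 + 1156 + 8058/7)*(-56) = (16154/7)*(-56) = -129232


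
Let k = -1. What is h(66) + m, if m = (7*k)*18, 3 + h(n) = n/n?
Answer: -128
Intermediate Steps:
h(n) = -2 (h(n) = -3 + n/n = -3 + 1 = -2)
m = -126 (m = (7*(-1))*18 = -7*18 = -126)
h(66) + m = -2 - 126 = -128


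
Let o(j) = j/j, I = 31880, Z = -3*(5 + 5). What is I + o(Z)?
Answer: 31881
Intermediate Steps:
Z = -30 (Z = -3*10 = -30)
o(j) = 1
I + o(Z) = 31880 + 1 = 31881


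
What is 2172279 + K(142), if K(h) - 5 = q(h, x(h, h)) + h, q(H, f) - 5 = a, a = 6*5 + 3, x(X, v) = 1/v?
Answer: 2172464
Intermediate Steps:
a = 33 (a = 30 + 3 = 33)
q(H, f) = 38 (q(H, f) = 5 + 33 = 38)
K(h) = 43 + h (K(h) = 5 + (38 + h) = 43 + h)
2172279 + K(142) = 2172279 + (43 + 142) = 2172279 + 185 = 2172464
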